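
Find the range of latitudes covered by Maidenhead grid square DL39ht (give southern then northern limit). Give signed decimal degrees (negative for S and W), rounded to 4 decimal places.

29.7917, 29.8333

Field D=3, L=11: +3·20° lon, +11·10° lat → SW at lon -120°, lat 20°.
Square 3, 9: +3·2° lon, +9·1° lat → SW at lon -114°, lat 29°.
Subsquare h=7, t=19: +7·0.0833333° lon, +19·0.0416667° lat → SW at lon -113.417°, lat 29.7917°.
Cell spans 0.0833333° lon × 0.0416667° lat.
south 29.7917, north 29.8333.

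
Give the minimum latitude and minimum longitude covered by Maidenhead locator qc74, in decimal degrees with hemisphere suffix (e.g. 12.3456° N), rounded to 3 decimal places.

Field Q=16, C=2: +16·20° lon, +2·10° lat → SW at lon 140°, lat -70°.
Square 7, 4: +7·2° lon, +4·1° lat → SW at lon 154°, lat -66°.
latitude 66.000° S, longitude 154.000° E.

66.000° S, 154.000° E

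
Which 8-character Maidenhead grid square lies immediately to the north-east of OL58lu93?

OL58mu04

Longitude extended square 9; +1 → 10, wraps to 0, carry into subsquare.
Longitude subsquare l = 11; +1 → 12 = m.
Latitude extended square 3; +1 → 4.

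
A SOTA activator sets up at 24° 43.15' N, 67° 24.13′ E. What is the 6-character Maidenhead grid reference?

ML34qr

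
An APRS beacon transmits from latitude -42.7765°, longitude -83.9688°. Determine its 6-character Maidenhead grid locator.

EE87af

Offset from 180°W / 90°S: lon 96.0312°, lat 47.2235°.
Field: lon ⌊96.0312/20⌋ = 4 → E; lat ⌊47.2235/10⌋ = 4 → E.
Square: lon ⌊16.0312/2⌋ = 8; lat ⌊7.2235/1⌋ = 7.
Subsquare: lon ⌊0.0312/0.0833333⌋ = 0 → a; lat ⌊0.2235/0.0416667⌋ = 5 → f.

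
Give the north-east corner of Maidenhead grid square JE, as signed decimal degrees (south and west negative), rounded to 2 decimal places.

-40.00, 20.00

Field J=9, E=4: +9·20° lon, +4·10° lat → SW at lon 0°, lat -50°.
Cell spans 20° lon × 10° lat. NE corner is SW corner plus one full cell.
latitude -40.00, longitude 20.00.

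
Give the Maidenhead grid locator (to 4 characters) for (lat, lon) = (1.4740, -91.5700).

Offset from 180°W / 90°S: lon 88.43°, lat 91.47°.
Field: lon ⌊88.43/20⌋ = 4 → E; lat ⌊91.47/10⌋ = 9 → J.
Square: lon ⌊8.43/2⌋ = 4; lat ⌊1.47/1⌋ = 1.

EJ41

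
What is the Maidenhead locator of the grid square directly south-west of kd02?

Longitude square 0; −1 → -1, wraps to 9, carry into field.
Longitude field K = 10; −1 → 9 = J.
Latitude square 2; −1 → 1.

JD91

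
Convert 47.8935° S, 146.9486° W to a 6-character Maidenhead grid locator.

Shift to the Maidenhead origin (180°W, 90°S): lon 33.0514, lat 42.1065.
Field: 33.0514/20 → 1 → B, 42.1065/10 → 4 → E; chars BE.
Square: 13.0514/2 → 6, 2.1065/1 → 2; chars 62.
Subsquare: 1.0514/0.0833333 → 12 → m, 0.1065/0.0416667 → 2 → c; chars mc.

BE62mc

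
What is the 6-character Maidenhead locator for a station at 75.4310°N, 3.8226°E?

JQ15vk

Offset from 180°W / 90°S: lon 183.8226°, lat 165.4310°.
Field: lon ⌊183.8226/20⌋ = 9 → J; lat ⌊165.4310/10⌋ = 16 → Q.
Square: lon ⌊3.8226/2⌋ = 1; lat ⌊5.4310/1⌋ = 5.
Subsquare: lon ⌊1.8226/0.0833333⌋ = 21 → v; lat ⌊0.4310/0.0416667⌋ = 10 → k.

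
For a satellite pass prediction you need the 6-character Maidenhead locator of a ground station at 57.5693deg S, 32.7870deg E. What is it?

KD62jk

Offset from 180°W / 90°S: lon 212.7870°, lat 32.4307°.
Field (20°×10°, letters A–R): 212.7870/20 → 10 → K, 32.4307/10 → 3 → D; chars KD.
Square (2°×1°, digits 0–9): 12.7870/2 → 6, 2.4307/1 → 2; chars 62.
Subsquare (5′×2.5′, letters a–x): 0.7870/0.0833333 → 9 → j, 0.4307/0.0416667 → 10 → k; chars jk.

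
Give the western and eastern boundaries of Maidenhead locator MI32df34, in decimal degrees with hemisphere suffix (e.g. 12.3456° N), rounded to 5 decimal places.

66.27500° E, 66.28333° E

Field M=12, I=8: +12·20° lon, +8·10° lat → SW at lon 60°, lat -10°.
Square 3, 2: +3·2° lon, +2·1° lat → SW at lon 66°, lat -8°.
Subsquare d=3, f=5: +3·0.0833333° lon, +5·0.0416667° lat → SW at lon 66.25°, lat -7.79167°.
Extended square 3, 4: +3·0.00833333° lon, +4·0.00416667° lat → SW at lon 66.275°, lat -7.775°.
Cell spans 0.00833333° lon × 0.00416667° lat.
west 66.27500° E, east 66.28333° E.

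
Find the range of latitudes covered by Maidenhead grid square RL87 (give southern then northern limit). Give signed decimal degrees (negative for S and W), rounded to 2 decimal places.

27.00, 28.00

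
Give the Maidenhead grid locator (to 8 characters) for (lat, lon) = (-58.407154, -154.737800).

BD21po12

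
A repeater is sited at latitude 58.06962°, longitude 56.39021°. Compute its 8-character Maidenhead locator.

LO88eb66

Shift to the Maidenhead origin (180°W, 90°S): lon 236.39021, lat 148.06962.
Field (20°×10°, letters A–R): 236.39021/20 → 11 → L, 148.06962/10 → 14 → O; chars LO.
Square (2°×1°, digits 0–9): 16.39021/2 → 8, 8.06962/1 → 8; chars 88.
Subsquare (5′×2.5′, letters a–x): 0.39021/0.0833333 → 4 → e, 0.06962/0.0416667 → 1 → b; chars eb.
Extended square (30″×15″, digits 0–9): 0.05688/0.00833333 → 6, 0.02795/0.00416667 → 6; chars 66.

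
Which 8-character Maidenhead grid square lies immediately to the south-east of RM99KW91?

Longitude extended square 9; +1 → 10, wraps to 0, carry into subsquare.
Longitude subsquare k = 10; +1 → 11 = l.
Latitude extended square 1; −1 → 0.

RM99lw00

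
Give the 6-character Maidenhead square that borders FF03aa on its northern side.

FF03ab

Latitude subsquare a = 0; +1 → 1 = b.
The longitude characters are unchanged.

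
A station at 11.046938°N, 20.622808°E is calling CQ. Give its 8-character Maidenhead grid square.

KK01hb41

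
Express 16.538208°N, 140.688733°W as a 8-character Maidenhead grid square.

Offset from 180°W / 90°S: lon 39.31127°, lat 106.53821°.
Field (20°×10°, letters A–R): lon ⌊39.31127/20⌋ = 1 → B; lat ⌊106.53821/10⌋ = 10 → K.
Square (2°×1°, digits 0–9): lon ⌊19.31127/2⌋ = 9; lat ⌊6.53821/1⌋ = 6.
Subsquare (5′×2.5′, letters a–x): lon ⌊1.31127/0.0833333⌋ = 15 → p; lat ⌊0.53821/0.0416667⌋ = 12 → m.
Extended square (30″×15″, digits 0–9): lon ⌊0.06127/0.00833333⌋ = 7; lat ⌊0.03821/0.00416667⌋ = 9.

BK96pm79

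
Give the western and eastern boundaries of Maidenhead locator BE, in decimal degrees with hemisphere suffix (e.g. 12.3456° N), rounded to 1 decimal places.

160.0° W, 140.0° W

Field B=1, E=4: +1·20° lon, +4·10° lat → SW at lon -160°, lat -50°.
Cell spans 20° lon × 10° lat.
west 160.0° W, east 140.0° W.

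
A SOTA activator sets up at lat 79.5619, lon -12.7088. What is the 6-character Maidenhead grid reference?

IQ39pn

Shift to the Maidenhead origin (180°W, 90°S): lon 167.2912, lat 169.5619.
Field: lon ⌊167.2912/20⌋ = 8 → I; lat ⌊169.5619/10⌋ = 16 → Q.
Square: lon ⌊7.2912/2⌋ = 3; lat ⌊9.5619/1⌋ = 9.
Subsquare: lon ⌊1.2912/0.0833333⌋ = 15 → p; lat ⌊0.5619/0.0416667⌋ = 13 → n.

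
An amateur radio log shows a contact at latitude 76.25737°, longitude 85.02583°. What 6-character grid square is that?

Offset from 180°W / 90°S: lon 265.0258°, lat 166.2574°.
Field (20°×10°, letters A–R): 265.0258/20 → 13 → N, 166.2574/10 → 16 → Q; chars NQ.
Square (2°×1°, digits 0–9): 5.0258/2 → 2, 6.2574/1 → 6; chars 26.
Subsquare (5′×2.5′, letters a–x): 1.0258/0.0833333 → 12 → m, 0.2574/0.0416667 → 6 → g; chars mg.

NQ26mg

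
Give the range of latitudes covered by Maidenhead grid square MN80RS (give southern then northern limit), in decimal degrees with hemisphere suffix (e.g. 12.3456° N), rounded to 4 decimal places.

Field M=12, N=13: +12·20° lon, +13·10° lat → SW at lon 60°, lat 40°.
Square 8, 0: +8·2° lon, +0·1° lat → SW at lon 76°, lat 40°.
Subsquare r=17, s=18: +17·0.0833333° lon, +18·0.0416667° lat → SW at lon 77.4167°, lat 40.75°.
Cell spans 0.0833333° lon × 0.0416667° lat.
south 40.7500° N, north 40.7917° N.

40.7500° N, 40.7917° N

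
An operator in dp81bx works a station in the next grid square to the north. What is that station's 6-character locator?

DP82ba

Latitude subsquare x = 23; +1 → 24, wraps to 0 = a, carry into square.
Latitude square 1; +1 → 2.
The longitude characters are unchanged.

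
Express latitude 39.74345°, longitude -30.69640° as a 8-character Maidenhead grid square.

HM49pr68

Add 180° to longitude and 90° to latitude: 149.30360, 129.74345.
Field: 149.30360/20 → 7 → H, 129.74345/10 → 12 → M; chars HM.
Square: 9.30360/2 → 4, 9.74345/1 → 9; chars 49.
Subsquare: 1.30360/0.0833333 → 15 → p, 0.74345/0.0416667 → 17 → r; chars pr.
Extended square: 0.05360/0.00833333 → 6, 0.03512/0.00416667 → 8; chars 68.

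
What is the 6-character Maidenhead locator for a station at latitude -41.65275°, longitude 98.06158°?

NE98ai

Shift to the Maidenhead origin (180°W, 90°S): lon 278.0616, lat 48.3473.
Field: lon ⌊278.0616/20⌋ = 13 → N; lat ⌊48.3473/10⌋ = 4 → E.
Square: lon ⌊18.0616/2⌋ = 9; lat ⌊8.3473/1⌋ = 8.
Subsquare: lon ⌊0.0616/0.0833333⌋ = 0 → a; lat ⌊0.3473/0.0416667⌋ = 8 → i.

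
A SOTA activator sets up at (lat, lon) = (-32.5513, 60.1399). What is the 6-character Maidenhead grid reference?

Shift to the Maidenhead origin (180°W, 90°S): lon 240.1399, lat 57.4487.
Field: 240.1399/20 → 12 → M, 57.4487/10 → 5 → F; chars MF.
Square: 0.1399/2 → 0, 7.4487/1 → 7; chars 07.
Subsquare: 0.1399/0.0833333 → 1 → b, 0.4487/0.0416667 → 10 → k; chars bk.

MF07bk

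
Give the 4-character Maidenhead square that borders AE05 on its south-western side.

RE94

Longitude square 0; −1 → -1, wraps to 9, carry into field.
Longitude field A = 0; −1 → -1, wraps to 17 = R, wrapping around the antimeridian.
Latitude square 5; −1 → 4.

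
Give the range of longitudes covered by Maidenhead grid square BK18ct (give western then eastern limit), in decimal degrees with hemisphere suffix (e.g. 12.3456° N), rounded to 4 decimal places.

Field B=1, K=10: +1·20° lon, +10·10° lat → SW at lon -160°, lat 10°.
Square 1, 8: +1·2° lon, +8·1° lat → SW at lon -158°, lat 18°.
Subsquare c=2, t=19: +2·0.0833333° lon, +19·0.0416667° lat → SW at lon -157.833°, lat 18.7917°.
Cell spans 0.0833333° lon × 0.0416667° lat.
west 157.8333° W, east 157.7500° W.

157.8333° W, 157.7500° W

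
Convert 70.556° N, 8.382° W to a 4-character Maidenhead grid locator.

IQ50

Offset from 180°W / 90°S: lon 171.62°, lat 160.56°.
Field: lon ⌊171.62/20⌋ = 8 → I; lat ⌊160.56/10⌋ = 16 → Q.
Square: lon ⌊11.62/2⌋ = 5; lat ⌊0.56/1⌋ = 0.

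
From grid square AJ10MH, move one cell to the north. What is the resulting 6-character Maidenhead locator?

Latitude subsquare h = 7; +1 → 8 = i.
The longitude characters are unchanged.

AJ10mi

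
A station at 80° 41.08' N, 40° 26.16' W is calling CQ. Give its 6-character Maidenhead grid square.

Add 180° to longitude and 90° to latitude: 139.5640, 170.6847.
Field (20°×10°, letters A–R): 139.5640/20 → 6 → G, 170.6847/10 → 17 → R; chars GR.
Square (2°×1°, digits 0–9): 19.5640/2 → 9, 0.6847/1 → 0; chars 90.
Subsquare (5′×2.5′, letters a–x): 1.5640/0.0833333 → 18 → s, 0.6847/0.0416667 → 16 → q; chars sq.

GR90sq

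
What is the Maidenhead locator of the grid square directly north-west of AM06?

RM97

Longitude square 0; −1 → -1, wraps to 9, carry into field.
Longitude field A = 0; −1 → -1, wraps to 17 = R, wrapping around the antimeridian.
Latitude square 6; +1 → 7.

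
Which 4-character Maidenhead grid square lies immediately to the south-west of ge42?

GE31

Longitude square 4; −1 → 3.
Latitude square 2; −1 → 1.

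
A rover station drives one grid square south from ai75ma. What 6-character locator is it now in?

Latitude subsquare a = 0; −1 → -1, wraps to 23 = x, carry into square.
Latitude square 5; −1 → 4.
The longitude characters are unchanged.

AI74mx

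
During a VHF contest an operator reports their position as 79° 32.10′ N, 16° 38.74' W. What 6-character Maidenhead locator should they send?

IQ19qm

Offset from 180°W / 90°S: lon 163.3543°, lat 169.5350°.
Field: lon ⌊163.3543/20⌋ = 8 → I; lat ⌊169.5350/10⌋ = 16 → Q.
Square: lon ⌊3.3543/2⌋ = 1; lat ⌊9.5350/1⌋ = 9.
Subsquare: lon ⌊1.3543/0.0833333⌋ = 16 → q; lat ⌊0.5350/0.0416667⌋ = 12 → m.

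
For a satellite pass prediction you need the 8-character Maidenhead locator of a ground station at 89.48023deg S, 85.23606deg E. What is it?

NA20om84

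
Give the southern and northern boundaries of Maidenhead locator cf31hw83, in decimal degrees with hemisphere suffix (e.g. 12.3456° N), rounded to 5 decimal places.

38.07083° S, 38.06667° S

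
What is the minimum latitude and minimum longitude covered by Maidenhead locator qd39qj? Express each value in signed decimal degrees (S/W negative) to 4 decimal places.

Field Q=16, D=3: +16·20° lon, +3·10° lat → SW at lon 140°, lat -60°.
Square 3, 9: +3·2° lon, +9·1° lat → SW at lon 146°, lat -51°.
Subsquare q=16, j=9: +16·0.0833333° lon, +9·0.0416667° lat → SW at lon 147.333°, lat -50.625°.
latitude -50.6250, longitude 147.3333.

-50.6250, 147.3333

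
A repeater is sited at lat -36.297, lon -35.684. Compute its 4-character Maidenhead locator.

HF23

Offset from 180°W / 90°S: lon 144.32°, lat 53.70°.
Field: 144.32/20 → 7 → H, 53.70/10 → 5 → F; chars HF.
Square: 4.32/2 → 2, 3.70/1 → 3; chars 23.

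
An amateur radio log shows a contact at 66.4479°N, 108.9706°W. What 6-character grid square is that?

Shift to the Maidenhead origin (180°W, 90°S): lon 71.0294, lat 156.4479.
Field (20°×10°, letters A–R): 71.0294/20 → 3 → D, 156.4479/10 → 15 → P; chars DP.
Square (2°×1°, digits 0–9): 11.0294/2 → 5, 6.4479/1 → 6; chars 56.
Subsquare (5′×2.5′, letters a–x): 1.0294/0.0833333 → 12 → m, 0.4479/0.0416667 → 10 → k; chars mk.

DP56mk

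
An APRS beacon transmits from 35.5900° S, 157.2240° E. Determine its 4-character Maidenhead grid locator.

QF84

Add 180° to longitude and 90° to latitude: 337.22, 54.41.
Field (20°×10°, letters A–R): 337.22/20 → 16 → Q, 54.41/10 → 5 → F; chars QF.
Square (2°×1°, digits 0–9): 17.22/2 → 8, 4.41/1 → 4; chars 84.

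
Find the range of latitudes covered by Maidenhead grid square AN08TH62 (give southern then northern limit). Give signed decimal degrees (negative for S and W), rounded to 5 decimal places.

48.30000, 48.30417

Field A=0, N=13: +0·20° lon, +13·10° lat → SW at lon -180°, lat 40°.
Square 0, 8: +0·2° lon, +8·1° lat → SW at lon -180°, lat 48°.
Subsquare t=19, h=7: +19·0.0833333° lon, +7·0.0416667° lat → SW at lon -178.417°, lat 48.2917°.
Extended square 6, 2: +6·0.00833333° lon, +2·0.00416667° lat → SW at lon -178.367°, lat 48.3°.
Cell spans 0.00833333° lon × 0.00416667° lat.
south 48.30000, north 48.30417.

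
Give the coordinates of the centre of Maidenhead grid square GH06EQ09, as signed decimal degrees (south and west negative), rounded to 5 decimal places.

-13.29375, -59.66250

Field G=6, H=7: +6·20° lon, +7·10° lat → SW at lon -60°, lat -20°.
Square 0, 6: +0·2° lon, +6·1° lat → SW at lon -60°, lat -14°.
Subsquare e=4, q=16: +4·0.0833333° lon, +16·0.0416667° lat → SW at lon -59.6667°, lat -13.3333°.
Extended square 0, 9: +0·0.00833333° lon, +9·0.00416667° lat → SW at lon -59.6667°, lat -13.2958°.
Cell spans 0.00833333° lon × 0.00416667° lat. Centre is SW corner plus half of each.
latitude -13.29375, longitude -59.66250.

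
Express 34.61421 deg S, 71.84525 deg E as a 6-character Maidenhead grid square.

MF55wj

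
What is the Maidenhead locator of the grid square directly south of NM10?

Latitude square 0; −1 → -1, wraps to 9, carry into field.
Latitude field M = 12; −1 → 11 = L.
The longitude characters are unchanged.

NL19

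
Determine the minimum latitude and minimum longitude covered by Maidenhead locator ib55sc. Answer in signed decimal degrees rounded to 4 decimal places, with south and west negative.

-74.9167, -8.5000

Field I=8, B=1: +8·20° lon, +1·10° lat → SW at lon -20°, lat -80°.
Square 5, 5: +5·2° lon, +5·1° lat → SW at lon -10°, lat -75°.
Subsquare s=18, c=2: +18·0.0833333° lon, +2·0.0416667° lat → SW at lon -8.5°, lat -74.9167°.
latitude -74.9167, longitude -8.5000.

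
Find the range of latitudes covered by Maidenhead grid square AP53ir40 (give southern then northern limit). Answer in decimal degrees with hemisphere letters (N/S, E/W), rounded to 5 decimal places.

Field A=0, P=15: +0·20° lon, +15·10° lat → SW at lon -180°, lat 60°.
Square 5, 3: +5·2° lon, +3·1° lat → SW at lon -170°, lat 63°.
Subsquare i=8, r=17: +8·0.0833333° lon, +17·0.0416667° lat → SW at lon -169.333°, lat 63.7083°.
Extended square 4, 0: +4·0.00833333° lon, +0·0.00416667° lat → SW at lon -169.3°, lat 63.7083°.
Cell spans 0.00833333° lon × 0.00416667° lat.
south 63.70833° N, north 63.71250° N.

63.70833° N, 63.71250° N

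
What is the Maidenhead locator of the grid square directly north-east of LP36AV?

LP36bw

Longitude subsquare a = 0; +1 → 1 = b.
Latitude subsquare v = 21; +1 → 22 = w.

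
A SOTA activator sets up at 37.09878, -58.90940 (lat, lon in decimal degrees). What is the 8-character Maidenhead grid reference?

GM07nc03

Shift to the Maidenhead origin (180°W, 90°S): lon 121.09060, lat 127.09878.
Field: 121.09060/20 → 6 → G, 127.09878/10 → 12 → M; chars GM.
Square: 1.09060/2 → 0, 7.09878/1 → 7; chars 07.
Subsquare: 1.09060/0.0833333 → 13 → n, 0.09878/0.0416667 → 2 → c; chars nc.
Extended square: 0.00727/0.00833333 → 0, 0.01545/0.00416667 → 3; chars 03.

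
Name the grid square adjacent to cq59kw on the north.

CQ59kx

Latitude subsquare w = 22; +1 → 23 = x.
The longitude characters are unchanged.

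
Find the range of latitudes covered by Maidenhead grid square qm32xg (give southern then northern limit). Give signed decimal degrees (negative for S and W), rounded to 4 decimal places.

32.2500, 32.2917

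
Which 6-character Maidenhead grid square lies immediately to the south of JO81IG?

JO81if

Latitude subsquare g = 6; −1 → 5 = f.
The longitude characters are unchanged.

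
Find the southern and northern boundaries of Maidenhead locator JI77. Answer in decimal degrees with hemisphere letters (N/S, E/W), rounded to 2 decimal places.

Field J=9, I=8: +9·20° lon, +8·10° lat → SW at lon 0°, lat -10°.
Square 7, 7: +7·2° lon, +7·1° lat → SW at lon 14°, lat -3°.
Cell spans 2° lon × 1° lat.
south 3.00° S, north 2.00° S.

3.00° S, 2.00° S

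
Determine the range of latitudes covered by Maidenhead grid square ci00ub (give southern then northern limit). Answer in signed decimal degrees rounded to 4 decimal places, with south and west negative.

Field C=2, I=8: +2·20° lon, +8·10° lat → SW at lon -140°, lat -10°.
Square 0, 0: +0·2° lon, +0·1° lat → SW at lon -140°, lat -10°.
Subsquare u=20, b=1: +20·0.0833333° lon, +1·0.0416667° lat → SW at lon -138.333°, lat -9.95833°.
Cell spans 0.0833333° lon × 0.0416667° lat.
south -9.9583, north -9.9167.

-9.9583, -9.9167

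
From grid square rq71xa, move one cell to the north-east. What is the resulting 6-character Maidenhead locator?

RQ81ab

Longitude subsquare x = 23; +1 → 24, wraps to 0 = a, carry into square.
Longitude square 7; +1 → 8.
Latitude subsquare a = 0; +1 → 1 = b.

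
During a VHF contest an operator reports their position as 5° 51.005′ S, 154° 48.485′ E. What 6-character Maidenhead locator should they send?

QI74jd

Add 180° to longitude and 90° to latitude: 334.8081, 84.1499.
Field: 334.8081/20 → 16 → Q, 84.1499/10 → 8 → I; chars QI.
Square: 14.8081/2 → 7, 4.1499/1 → 4; chars 74.
Subsquare: 0.8081/0.0833333 → 9 → j, 0.1499/0.0416667 → 3 → d; chars jd.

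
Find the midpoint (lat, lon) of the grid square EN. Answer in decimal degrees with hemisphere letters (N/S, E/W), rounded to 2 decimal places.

Field E=4, N=13: +4·20° lon, +13·10° lat → SW at lon -100°, lat 40°.
Cell spans 20° lon × 10° lat. Centre is SW corner plus half of each.
latitude 45.00° N, longitude 90.00° W.

45.00° N, 90.00° W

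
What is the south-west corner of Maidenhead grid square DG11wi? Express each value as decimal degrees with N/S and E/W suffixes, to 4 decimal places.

28.6667° S, 116.1667° W

Field D=3, G=6: +3·20° lon, +6·10° lat → SW at lon -120°, lat -30°.
Square 1, 1: +1·2° lon, +1·1° lat → SW at lon -118°, lat -29°.
Subsquare w=22, i=8: +22·0.0833333° lon, +8·0.0416667° lat → SW at lon -116.167°, lat -28.6667°.
latitude 28.6667° S, longitude 116.1667° W.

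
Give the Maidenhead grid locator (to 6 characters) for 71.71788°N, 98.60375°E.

Shift to the Maidenhead origin (180°W, 90°S): lon 278.6037, lat 161.7179.
Field: lon ⌊278.6037/20⌋ = 13 → N; lat ⌊161.7179/10⌋ = 16 → Q.
Square: lon ⌊18.6037/2⌋ = 9; lat ⌊1.7179/1⌋ = 1.
Subsquare: lon ⌊0.6037/0.0833333⌋ = 7 → h; lat ⌊0.7179/0.0416667⌋ = 17 → r.

NQ91hr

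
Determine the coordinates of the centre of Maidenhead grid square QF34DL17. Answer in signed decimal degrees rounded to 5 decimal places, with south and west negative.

-35.51042, 146.26250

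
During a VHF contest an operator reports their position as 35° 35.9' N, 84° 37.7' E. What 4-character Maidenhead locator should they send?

NM25

Add 180° to longitude and 90° to latitude: 264.63, 125.60.
Field: 264.63/20 → 13 → N, 125.60/10 → 12 → M; chars NM.
Square: 4.63/2 → 2, 5.60/1 → 5; chars 25.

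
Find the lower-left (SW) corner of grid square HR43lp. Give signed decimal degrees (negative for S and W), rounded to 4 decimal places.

Field H=7, R=17: +7·20° lon, +17·10° lat → SW at lon -40°, lat 80°.
Square 4, 3: +4·2° lon, +3·1° lat → SW at lon -32°, lat 83°.
Subsquare l=11, p=15: +11·0.0833333° lon, +15·0.0416667° lat → SW at lon -31.0833°, lat 83.625°.
latitude 83.6250, longitude -31.0833.

83.6250, -31.0833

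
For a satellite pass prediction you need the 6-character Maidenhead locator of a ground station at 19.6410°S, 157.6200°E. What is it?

QH80ti

Offset from 180°W / 90°S: lon 337.6200°, lat 70.3590°.
Field: lon ⌊337.6200/20⌋ = 16 → Q; lat ⌊70.3590/10⌋ = 7 → H.
Square: lon ⌊17.6200/2⌋ = 8; lat ⌊0.3590/1⌋ = 0.
Subsquare: lon ⌊1.6200/0.0833333⌋ = 19 → t; lat ⌊0.3590/0.0416667⌋ = 8 → i.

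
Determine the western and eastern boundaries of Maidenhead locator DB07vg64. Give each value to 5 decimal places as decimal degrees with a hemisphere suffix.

118.20000° W, 118.19167° W

Field D=3, B=1: +3·20° lon, +1·10° lat → SW at lon -120°, lat -80°.
Square 0, 7: +0·2° lon, +7·1° lat → SW at lon -120°, lat -73°.
Subsquare v=21, g=6: +21·0.0833333° lon, +6·0.0416667° lat → SW at lon -118.25°, lat -72.75°.
Extended square 6, 4: +6·0.00833333° lon, +4·0.00416667° lat → SW at lon -118.2°, lat -72.7333°.
Cell spans 0.00833333° lon × 0.00416667° lat.
west 118.20000° W, east 118.19167° W.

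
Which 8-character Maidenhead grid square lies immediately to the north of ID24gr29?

ID24gs20

Latitude extended square 9; +1 → 10, wraps to 0, carry into subsquare.
Latitude subsquare r = 17; +1 → 18 = s.
The longitude characters are unchanged.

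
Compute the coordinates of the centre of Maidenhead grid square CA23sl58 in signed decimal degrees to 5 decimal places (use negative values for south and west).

Field C=2, A=0: +2·20° lon, +0·10° lat → SW at lon -140°, lat -90°.
Square 2, 3: +2·2° lon, +3·1° lat → SW at lon -136°, lat -87°.
Subsquare s=18, l=11: +18·0.0833333° lon, +11·0.0416667° lat → SW at lon -134.5°, lat -86.5417°.
Extended square 5, 8: +5·0.00833333° lon, +8·0.00416667° lat → SW at lon -134.458°, lat -86.5083°.
Cell spans 0.00833333° lon × 0.00416667° lat. Centre is SW corner plus half of each.
latitude -86.50625, longitude -134.45417.

-86.50625, -134.45417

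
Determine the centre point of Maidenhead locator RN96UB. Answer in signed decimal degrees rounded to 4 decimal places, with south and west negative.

46.0625, 179.7083

Field R=17, N=13: +17·20° lon, +13·10° lat → SW at lon 160°, lat 40°.
Square 9, 6: +9·2° lon, +6·1° lat → SW at lon 178°, lat 46°.
Subsquare u=20, b=1: +20·0.0833333° lon, +1·0.0416667° lat → SW at lon 179.667°, lat 46.0417°.
Cell spans 0.0833333° lon × 0.0416667° lat. Centre is SW corner plus half of each.
latitude 46.0625, longitude 179.7083.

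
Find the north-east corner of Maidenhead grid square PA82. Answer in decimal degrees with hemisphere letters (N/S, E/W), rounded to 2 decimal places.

87.00° S, 138.00° E

Field P=15, A=0: +15·20° lon, +0·10° lat → SW at lon 120°, lat -90°.
Square 8, 2: +8·2° lon, +2·1° lat → SW at lon 136°, lat -88°.
Cell spans 2° lon × 1° lat. NE corner is SW corner plus one full cell.
latitude 87.00° S, longitude 138.00° E.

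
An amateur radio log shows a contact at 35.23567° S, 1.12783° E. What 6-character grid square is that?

JF04ns

Shift to the Maidenhead origin (180°W, 90°S): lon 181.1278, lat 54.7643.
Field: 181.1278/20 → 9 → J, 54.7643/10 → 5 → F; chars JF.
Square: 1.1278/2 → 0, 4.7643/1 → 4; chars 04.
Subsquare: 1.1278/0.0833333 → 13 → n, 0.7643/0.0416667 → 18 → s; chars ns.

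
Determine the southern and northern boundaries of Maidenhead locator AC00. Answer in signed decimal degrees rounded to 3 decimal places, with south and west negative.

Field A=0, C=2: +0·20° lon, +2·10° lat → SW at lon -180°, lat -70°.
Square 0, 0: +0·2° lon, +0·1° lat → SW at lon -180°, lat -70°.
Cell spans 2° lon × 1° lat.
south -70.000, north -69.000.

-70.000, -69.000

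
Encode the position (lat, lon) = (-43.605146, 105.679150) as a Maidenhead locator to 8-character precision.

OE26uj14

Offset from 180°W / 90°S: lon 285.67915°, lat 46.39485°.
Field: lon ⌊285.67915/20⌋ = 14 → O; lat ⌊46.39485/10⌋ = 4 → E.
Square: lon ⌊5.67915/2⌋ = 2; lat ⌊6.39485/1⌋ = 6.
Subsquare: lon ⌊1.67915/0.0833333⌋ = 20 → u; lat ⌊0.39485/0.0416667⌋ = 9 → j.
Extended square: lon ⌊0.01248/0.00833333⌋ = 1; lat ⌊0.01985/0.00416667⌋ = 4.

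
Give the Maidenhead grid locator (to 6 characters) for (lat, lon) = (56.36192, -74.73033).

FO26pi

Shift to the Maidenhead origin (180°W, 90°S): lon 105.2697, lat 146.3619.
Field (20°×10°, letters A–R): 105.2697/20 → 5 → F, 146.3619/10 → 14 → O; chars FO.
Square (2°×1°, digits 0–9): 5.2697/2 → 2, 6.3619/1 → 6; chars 26.
Subsquare (5′×2.5′, letters a–x): 1.2697/0.0833333 → 15 → p, 0.3619/0.0416667 → 8 → i; chars pi.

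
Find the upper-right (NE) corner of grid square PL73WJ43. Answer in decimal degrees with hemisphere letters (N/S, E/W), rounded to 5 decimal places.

Field P=15, L=11: +15·20° lon, +11·10° lat → SW at lon 120°, lat 20°.
Square 7, 3: +7·2° lon, +3·1° lat → SW at lon 134°, lat 23°.
Subsquare w=22, j=9: +22·0.0833333° lon, +9·0.0416667° lat → SW at lon 135.833°, lat 23.375°.
Extended square 4, 3: +4·0.00833333° lon, +3·0.00416667° lat → SW at lon 135.867°, lat 23.3875°.
Cell spans 0.00833333° lon × 0.00416667° lat. NE corner is SW corner plus one full cell.
latitude 23.39167° N, longitude 135.87500° E.

23.39167° N, 135.87500° E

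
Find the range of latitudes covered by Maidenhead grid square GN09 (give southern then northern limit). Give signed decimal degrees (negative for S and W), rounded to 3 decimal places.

Field G=6, N=13: +6·20° lon, +13·10° lat → SW at lon -60°, lat 40°.
Square 0, 9: +0·2° lon, +9·1° lat → SW at lon -60°, lat 49°.
Cell spans 2° lon × 1° lat.
south 49.000, north 50.000.

49.000, 50.000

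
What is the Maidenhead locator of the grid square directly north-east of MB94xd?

NB04ae

Longitude subsquare x = 23; +1 → 24, wraps to 0 = a, carry into square.
Longitude square 9; +1 → 10, wraps to 0, carry into field.
Longitude field M = 12; +1 → 13 = N.
Latitude subsquare d = 3; +1 → 4 = e.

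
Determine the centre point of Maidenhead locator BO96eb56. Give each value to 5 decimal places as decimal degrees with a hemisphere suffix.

56.06875° N, 141.62083° W

Field B=1, O=14: +1·20° lon, +14·10° lat → SW at lon -160°, lat 50°.
Square 9, 6: +9·2° lon, +6·1° lat → SW at lon -142°, lat 56°.
Subsquare e=4, b=1: +4·0.0833333° lon, +1·0.0416667° lat → SW at lon -141.667°, lat 56.0417°.
Extended square 5, 6: +5·0.00833333° lon, +6·0.00416667° lat → SW at lon -141.625°, lat 56.0667°.
Cell spans 0.00833333° lon × 0.00416667° lat. Centre is SW corner plus half of each.
latitude 56.06875° N, longitude 141.62083° W.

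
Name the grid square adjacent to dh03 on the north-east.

Longitude square 0; +1 → 1.
Latitude square 3; +1 → 4.

DH14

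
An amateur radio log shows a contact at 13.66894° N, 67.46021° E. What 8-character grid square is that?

Add 180° to longitude and 90° to latitude: 247.46021, 103.66894.
Field: lon ⌊247.46021/20⌋ = 12 → M; lat ⌊103.66894/10⌋ = 10 → K.
Square: lon ⌊7.46021/2⌋ = 3; lat ⌊3.66894/1⌋ = 3.
Subsquare: lon ⌊1.46021/0.0833333⌋ = 17 → r; lat ⌊0.66894/0.0416667⌋ = 16 → q.
Extended square: lon ⌊0.04354/0.00833333⌋ = 5; lat ⌊0.00227/0.00416667⌋ = 0.

MK33rq50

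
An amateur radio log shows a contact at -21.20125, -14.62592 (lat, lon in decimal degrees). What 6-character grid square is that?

IG28qt

Add 180° to longitude and 90° to latitude: 165.3741, 68.7987.
Field: lon ⌊165.3741/20⌋ = 8 → I; lat ⌊68.7987/10⌋ = 6 → G.
Square: lon ⌊5.3741/2⌋ = 2; lat ⌊8.7987/1⌋ = 8.
Subsquare: lon ⌊1.3741/0.0833333⌋ = 16 → q; lat ⌊0.7987/0.0416667⌋ = 19 → t.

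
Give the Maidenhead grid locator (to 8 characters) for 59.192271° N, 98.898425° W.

Shift to the Maidenhead origin (180°W, 90°S): lon 81.10157, lat 149.19227.
Field: lon ⌊81.10157/20⌋ = 4 → E; lat ⌊149.19227/10⌋ = 14 → O.
Square: lon ⌊1.10157/2⌋ = 0; lat ⌊9.19227/1⌋ = 9.
Subsquare: lon ⌊1.10157/0.0833333⌋ = 13 → n; lat ⌊0.19227/0.0416667⌋ = 4 → e.
Extended square: lon ⌊0.01824/0.00833333⌋ = 2; lat ⌊0.02560/0.00416667⌋ = 6.

EO09ne26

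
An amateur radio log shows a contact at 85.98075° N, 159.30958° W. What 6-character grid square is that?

Offset from 180°W / 90°S: lon 20.6904°, lat 175.9808°.
Field: lon ⌊20.6904/20⌋ = 1 → B; lat ⌊175.9808/10⌋ = 17 → R.
Square: lon ⌊0.6904/2⌋ = 0; lat ⌊5.9808/1⌋ = 5.
Subsquare: lon ⌊0.6904/0.0833333⌋ = 8 → i; lat ⌊0.9808/0.0416667⌋ = 23 → x.

BR05ix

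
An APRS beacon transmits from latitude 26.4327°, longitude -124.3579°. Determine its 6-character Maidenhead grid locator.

Shift to the Maidenhead origin (180°W, 90°S): lon 55.6421, lat 116.4327.
Field: 55.6421/20 → 2 → C, 116.4327/10 → 11 → L; chars CL.
Square: 15.6421/2 → 7, 6.4327/1 → 6; chars 76.
Subsquare: 1.6421/0.0833333 → 19 → t, 0.4327/0.0416667 → 10 → k; chars tk.

CL76tk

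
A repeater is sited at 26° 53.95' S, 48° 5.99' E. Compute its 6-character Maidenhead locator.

Shift to the Maidenhead origin (180°W, 90°S): lon 228.0998, lat 63.1008.
Field (20°×10°, letters A–R): lon ⌊228.0998/20⌋ = 11 → L; lat ⌊63.1008/10⌋ = 6 → G.
Square (2°×1°, digits 0–9): lon ⌊8.0998/2⌋ = 4; lat ⌊3.1008/1⌋ = 3.
Subsquare (5′×2.5′, letters a–x): lon ⌊0.0998/0.0833333⌋ = 1 → b; lat ⌊0.1008/0.0416667⌋ = 2 → c.

LG43bc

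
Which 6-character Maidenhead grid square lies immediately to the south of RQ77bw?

RQ77bv

Latitude subsquare w = 22; −1 → 21 = v.
The longitude characters are unchanged.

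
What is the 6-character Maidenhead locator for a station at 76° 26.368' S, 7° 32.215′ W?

IB63fn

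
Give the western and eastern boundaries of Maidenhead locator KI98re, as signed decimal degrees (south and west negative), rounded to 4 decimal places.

Field K=10, I=8: +10·20° lon, +8·10° lat → SW at lon 20°, lat -10°.
Square 9, 8: +9·2° lon, +8·1° lat → SW at lon 38°, lat -2°.
Subsquare r=17, e=4: +17·0.0833333° lon, +4·0.0416667° lat → SW at lon 39.4167°, lat -1.83333°.
Cell spans 0.0833333° lon × 0.0416667° lat.
west 39.4167, east 39.5000.

39.4167, 39.5000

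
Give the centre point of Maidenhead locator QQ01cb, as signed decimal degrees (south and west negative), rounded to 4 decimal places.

71.0625, 140.2083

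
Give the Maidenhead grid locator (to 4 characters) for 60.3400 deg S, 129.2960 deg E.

PC49

Offset from 180°W / 90°S: lon 309.30°, lat 29.66°.
Field: 309.30/20 → 15 → P, 29.66/10 → 2 → C; chars PC.
Square: 9.30/2 → 4, 9.66/1 → 9; chars 49.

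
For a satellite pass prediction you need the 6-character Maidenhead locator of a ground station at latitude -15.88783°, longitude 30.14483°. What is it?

KH54bc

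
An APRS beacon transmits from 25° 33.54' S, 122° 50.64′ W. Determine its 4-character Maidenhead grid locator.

Add 180° to longitude and 90° to latitude: 57.16, 64.44.
Field: 57.16/20 → 2 → C, 64.44/10 → 6 → G; chars CG.
Square: 17.16/2 → 8, 4.44/1 → 4; chars 84.

CG84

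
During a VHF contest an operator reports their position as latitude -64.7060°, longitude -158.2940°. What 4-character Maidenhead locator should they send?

Shift to the Maidenhead origin (180°W, 90°S): lon 21.71, lat 25.29.
Field (20°×10°, letters A–R): lon ⌊21.71/20⌋ = 1 → B; lat ⌊25.29/10⌋ = 2 → C.
Square (2°×1°, digits 0–9): lon ⌊1.71/2⌋ = 0; lat ⌊5.29/1⌋ = 5.

BC05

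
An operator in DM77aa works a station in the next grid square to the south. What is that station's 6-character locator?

Latitude subsquare a = 0; −1 → -1, wraps to 23 = x, carry into square.
Latitude square 7; −1 → 6.
The longitude characters are unchanged.

DM76ax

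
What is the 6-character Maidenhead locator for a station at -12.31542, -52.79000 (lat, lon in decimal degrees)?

GH37oq

Add 180° to longitude and 90° to latitude: 127.2100, 77.6846.
Field (20°×10°, letters A–R): lon ⌊127.2100/20⌋ = 6 → G; lat ⌊77.6846/10⌋ = 7 → H.
Square (2°×1°, digits 0–9): lon ⌊7.2100/2⌋ = 3; lat ⌊7.6846/1⌋ = 7.
Subsquare (5′×2.5′, letters a–x): lon ⌊1.2100/0.0833333⌋ = 14 → o; lat ⌊0.6846/0.0416667⌋ = 16 → q.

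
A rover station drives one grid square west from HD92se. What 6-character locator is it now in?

Longitude subsquare s = 18; −1 → 17 = r.
The latitude characters are unchanged.

HD92re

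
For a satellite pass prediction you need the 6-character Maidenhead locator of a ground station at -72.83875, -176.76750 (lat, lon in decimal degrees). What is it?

AB17od

Offset from 180°W / 90°S: lon 3.2325°, lat 17.1612°.
Field (20°×10°, letters A–R): lon ⌊3.2325/20⌋ = 0 → A; lat ⌊17.1612/10⌋ = 1 → B.
Square (2°×1°, digits 0–9): lon ⌊3.2325/2⌋ = 1; lat ⌊7.1612/1⌋ = 7.
Subsquare (5′×2.5′, letters a–x): lon ⌊1.2325/0.0833333⌋ = 14 → o; lat ⌊0.1612/0.0416667⌋ = 3 → d.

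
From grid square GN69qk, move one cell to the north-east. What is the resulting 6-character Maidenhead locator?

Longitude subsquare q = 16; +1 → 17 = r.
Latitude subsquare k = 10; +1 → 11 = l.

GN69rl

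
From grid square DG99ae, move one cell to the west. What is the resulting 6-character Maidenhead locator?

DG89xe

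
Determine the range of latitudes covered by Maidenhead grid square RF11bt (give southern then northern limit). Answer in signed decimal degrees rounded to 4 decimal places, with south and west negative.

Field R=17, F=5: +17·20° lon, +5·10° lat → SW at lon 160°, lat -40°.
Square 1, 1: +1·2° lon, +1·1° lat → SW at lon 162°, lat -39°.
Subsquare b=1, t=19: +1·0.0833333° lon, +19·0.0416667° lat → SW at lon 162.083°, lat -38.2083°.
Cell spans 0.0833333° lon × 0.0416667° lat.
south -38.2083, north -38.1667.

-38.2083, -38.1667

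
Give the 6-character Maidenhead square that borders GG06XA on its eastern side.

GG16aa

Longitude subsquare x = 23; +1 → 24, wraps to 0 = a, carry into square.
Longitude square 0; +1 → 1.
The latitude characters are unchanged.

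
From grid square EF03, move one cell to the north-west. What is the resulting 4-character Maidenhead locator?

DF94

Longitude square 0; −1 → -1, wraps to 9, carry into field.
Longitude field E = 4; −1 → 3 = D.
Latitude square 3; +1 → 4.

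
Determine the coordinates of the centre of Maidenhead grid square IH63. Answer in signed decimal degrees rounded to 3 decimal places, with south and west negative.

-16.500, -7.000

Field I=8, H=7: +8·20° lon, +7·10° lat → SW at lon -20°, lat -20°.
Square 6, 3: +6·2° lon, +3·1° lat → SW at lon -8°, lat -17°.
Cell spans 2° lon × 1° lat. Centre is SW corner plus half of each.
latitude -16.500, longitude -7.000.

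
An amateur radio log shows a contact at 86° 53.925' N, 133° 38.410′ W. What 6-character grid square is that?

Add 180° to longitude and 90° to latitude: 46.3598, 176.8988.
Field: lon ⌊46.3598/20⌋ = 2 → C; lat ⌊176.8988/10⌋ = 17 → R.
Square: lon ⌊6.3598/2⌋ = 3; lat ⌊6.8988/1⌋ = 6.
Subsquare: lon ⌊0.3598/0.0833333⌋ = 4 → e; lat ⌊0.8988/0.0416667⌋ = 21 → v.

CR36ev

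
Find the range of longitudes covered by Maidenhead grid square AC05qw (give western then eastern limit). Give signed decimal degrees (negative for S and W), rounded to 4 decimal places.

Field A=0, C=2: +0·20° lon, +2·10° lat → SW at lon -180°, lat -70°.
Square 0, 5: +0·2° lon, +5·1° lat → SW at lon -180°, lat -65°.
Subsquare q=16, w=22: +16·0.0833333° lon, +22·0.0416667° lat → SW at lon -178.667°, lat -64.0833°.
Cell spans 0.0833333° lon × 0.0416667° lat.
west -178.6667, east -178.5833.

-178.6667, -178.5833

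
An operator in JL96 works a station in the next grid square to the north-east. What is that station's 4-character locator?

KL07

Longitude square 9; +1 → 10, wraps to 0, carry into field.
Longitude field J = 9; +1 → 10 = K.
Latitude square 6; +1 → 7.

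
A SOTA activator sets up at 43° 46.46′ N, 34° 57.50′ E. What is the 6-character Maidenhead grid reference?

KN73ls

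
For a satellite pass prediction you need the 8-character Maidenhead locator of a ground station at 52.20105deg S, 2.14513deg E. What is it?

JD17bt71

Shift to the Maidenhead origin (180°W, 90°S): lon 182.14513, lat 37.79895.
Field (20°×10°, letters A–R): 182.14513/20 → 9 → J, 37.79895/10 → 3 → D; chars JD.
Square (2°×1°, digits 0–9): 2.14513/2 → 1, 7.79895/1 → 7; chars 17.
Subsquare (5′×2.5′, letters a–x): 0.14513/0.0833333 → 1 → b, 0.79895/0.0416667 → 19 → t; chars bt.
Extended square (30″×15″, digits 0–9): 0.06180/0.00833333 → 7, 0.00728/0.00416667 → 1; chars 71.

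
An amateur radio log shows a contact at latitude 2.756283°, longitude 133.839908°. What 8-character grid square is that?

Offset from 180°W / 90°S: lon 313.83991°, lat 92.75628°.
Field: 313.83991/20 → 15 → P, 92.75628/10 → 9 → J; chars PJ.
Square: 13.83991/2 → 6, 2.75628/1 → 2; chars 62.
Subsquare: 1.83991/0.0833333 → 22 → w, 0.75628/0.0416667 → 18 → s; chars ws.
Extended square: 0.00657/0.00833333 → 0, 0.00628/0.00416667 → 1; chars 01.

PJ62ws01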